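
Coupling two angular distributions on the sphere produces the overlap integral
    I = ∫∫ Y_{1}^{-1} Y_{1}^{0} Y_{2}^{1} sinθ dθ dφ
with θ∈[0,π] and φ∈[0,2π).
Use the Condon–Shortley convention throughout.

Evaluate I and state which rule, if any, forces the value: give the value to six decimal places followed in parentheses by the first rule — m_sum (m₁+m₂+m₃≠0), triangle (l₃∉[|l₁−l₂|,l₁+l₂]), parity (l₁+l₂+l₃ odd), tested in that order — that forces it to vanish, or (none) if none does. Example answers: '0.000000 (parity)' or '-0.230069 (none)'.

m-sum 0 ✓  L=4 even ✓  0≤2≤2 ✓
Π(2lᵢ+1) = 3×3×5 = 45
triangle coeff Δ(1,1,2) = 1/30
Σ_t [0,0]: t=0:+1/1 = 1/1
(3j)²=2/15 [(1 1 2; 0 0 0)], sign=+1
Σ_t [0,0]: t=0:+1/2 = 1/2
(3j)²=1/10 [(1 1 2; -1 0 1)], sign=-1
⇒ 4πI² = 3/5
I = (-1)√(3/5/(4π)) = -0.21850969
No selection rule forces the value: the integral is nonzero (none).

-0.218510 (none)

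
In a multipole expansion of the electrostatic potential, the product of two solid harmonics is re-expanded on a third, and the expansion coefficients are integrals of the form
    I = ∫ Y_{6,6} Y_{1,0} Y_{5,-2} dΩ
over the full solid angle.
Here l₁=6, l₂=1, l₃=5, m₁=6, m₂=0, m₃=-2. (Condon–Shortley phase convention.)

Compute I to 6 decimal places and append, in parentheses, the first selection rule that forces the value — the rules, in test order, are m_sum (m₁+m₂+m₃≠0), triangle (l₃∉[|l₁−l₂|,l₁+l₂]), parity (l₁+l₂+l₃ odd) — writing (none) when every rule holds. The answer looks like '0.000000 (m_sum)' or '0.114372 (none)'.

Σmᵢ = 4 ≠ 0, so the φ-integral vanishes; I = 0

0.000000 (m_sum)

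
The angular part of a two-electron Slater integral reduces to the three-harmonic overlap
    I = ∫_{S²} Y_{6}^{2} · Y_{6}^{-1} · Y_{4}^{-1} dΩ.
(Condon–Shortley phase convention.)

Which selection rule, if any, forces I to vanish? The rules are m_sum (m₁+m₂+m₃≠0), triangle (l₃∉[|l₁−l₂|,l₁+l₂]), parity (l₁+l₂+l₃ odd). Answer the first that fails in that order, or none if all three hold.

azimuthal sum: 2 − 1 − 1 = 0  ✓
0 ≤ 4 ≤ 12 (triangle on l)  ✓
L = 6 + 6 + 4 = 16 (even)  ✓

none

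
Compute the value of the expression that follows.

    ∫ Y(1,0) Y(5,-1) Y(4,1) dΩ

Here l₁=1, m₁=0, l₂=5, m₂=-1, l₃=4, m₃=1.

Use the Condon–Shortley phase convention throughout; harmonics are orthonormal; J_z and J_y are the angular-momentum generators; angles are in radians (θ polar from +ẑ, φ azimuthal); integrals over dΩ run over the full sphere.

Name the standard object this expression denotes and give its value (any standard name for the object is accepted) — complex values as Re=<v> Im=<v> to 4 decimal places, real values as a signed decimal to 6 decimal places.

Gaunt coefficient, -0.240571

This is a Gaunt coefficient — the integral of a triple product of spherical harmonics over the sphere.
m-sum 0 ✓  L=10 even ✓  4≤4≤6 ✓
Π(2lᵢ+1) = 3×11×9 = 297
triangle coeff Δ(1,5,4) = 1/495
Σ_t [1,1]: t=1:−1/576 = -1/576
(3j)²=5/99 [(1 5 4; 0 0 0)], sign=-1
Σ_t [1,1]: t=1:−1/720 = -1/720
(3j)²=8/165 [(1 5 4; 0 -1 1)], sign=+1
⇒ 4πI² = 8/11
I = (-1)√(8/11/(4π)) = -0.24057125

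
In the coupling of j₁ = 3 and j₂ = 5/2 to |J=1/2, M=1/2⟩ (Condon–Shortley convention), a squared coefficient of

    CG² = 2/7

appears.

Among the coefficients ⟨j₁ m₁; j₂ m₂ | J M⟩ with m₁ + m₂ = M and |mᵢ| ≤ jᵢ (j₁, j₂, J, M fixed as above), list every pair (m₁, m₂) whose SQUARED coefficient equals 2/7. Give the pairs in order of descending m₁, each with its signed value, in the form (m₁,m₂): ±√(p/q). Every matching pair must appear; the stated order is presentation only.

Admissible pairs with m₁+m₂ = M = 1/2: (-2,5/2), (-1,3/2), (0,1/2), (1,-1/2), (2,-3/2), (3,-5/2)
  (m₁,m₂)=(3,-5/2): CG² = 2/7, CG = +√(2/7)   ← matches the target
  (m₁,m₂)=(2,-3/2): CG² = 5/21, CG = −√(5/21)
  (m₁,m₂)=(1,-1/2): CG² = 4/21, CG = +√(4/21)
  (m₁,m₂)=(0,1/2): CG² = 1/7, CG = −√(1/7)
  (m₁,m₂)=(-1,3/2): CG² = 2/21, CG = +√(2/21)
  (m₁,m₂)=(-2,5/2): CG² = 1/21, CG = −√(1/21)
Pairs with CG² = 2/7: (3,-5/2): +√(2/7)

(3,-5/2): +√(2/7)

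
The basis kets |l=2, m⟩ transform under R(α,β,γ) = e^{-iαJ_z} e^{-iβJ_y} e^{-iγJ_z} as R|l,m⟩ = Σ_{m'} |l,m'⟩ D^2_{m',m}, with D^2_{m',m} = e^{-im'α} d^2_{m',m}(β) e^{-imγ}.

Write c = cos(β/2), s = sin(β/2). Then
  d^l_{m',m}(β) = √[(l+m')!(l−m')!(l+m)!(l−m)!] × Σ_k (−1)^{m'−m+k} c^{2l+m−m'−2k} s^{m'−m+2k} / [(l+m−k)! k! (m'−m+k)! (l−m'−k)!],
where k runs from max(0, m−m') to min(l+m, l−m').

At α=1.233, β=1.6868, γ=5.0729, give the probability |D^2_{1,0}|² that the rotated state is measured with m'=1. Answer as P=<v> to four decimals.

Split into d^2_{1,0}(β=1.6868) × two z-phases.
c=cos(1.686800/2)=0.664927, s=sin(1.686800/2)=0.746908; N=√[6·1·2·2]=4.898979
Admissible k: 0..1 (factorial args all ≥0)
  k=0: (−1)^1·4.8990/(2)·0.6649^3·0.7469^1 = -0.537855
  k=1: (−1)^2·4.8990/(2)·0.6649^1·0.7469^3 = +0.678659
d^2_{1,0}(1.6868) = -0.537855 +0.678659 = +0.140804
|D^2_{1,0}|² = |d^2_{1,0}(β)|² = (+0.140804)² = 0.019826 (the z-rotation phases have unit modulus)

P=0.0198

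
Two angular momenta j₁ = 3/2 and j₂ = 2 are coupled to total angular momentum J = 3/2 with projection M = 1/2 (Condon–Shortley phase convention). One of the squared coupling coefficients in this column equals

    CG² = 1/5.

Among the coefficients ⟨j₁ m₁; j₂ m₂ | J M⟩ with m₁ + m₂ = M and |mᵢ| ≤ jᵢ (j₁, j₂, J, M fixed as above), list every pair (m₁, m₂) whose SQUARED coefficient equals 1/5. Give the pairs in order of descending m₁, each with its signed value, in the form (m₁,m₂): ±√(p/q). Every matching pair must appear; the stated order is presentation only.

Admissible pairs with m₁+m₂ = M = 1/2: (-3/2,2), (-1/2,1), (1/2,0), (3/2,-1)
  (m₁,m₂)=(3/2,-1): CG² = 2/5, CG = +√(2/5)
  (m₁,m₂)=(1/2,0): CG² = 1/5, CG = −√(1/5)   ← matches the target
  (m₁,m₂)=(-1/2,1): CG² = 0/1, CG = 0
  (m₁,m₂)=(-3/2,2): CG² = 2/5, CG = +√(2/5)
Pairs with CG² = 1/5: (1/2,0): −√(1/5)

(1/2,0): −√(1/5)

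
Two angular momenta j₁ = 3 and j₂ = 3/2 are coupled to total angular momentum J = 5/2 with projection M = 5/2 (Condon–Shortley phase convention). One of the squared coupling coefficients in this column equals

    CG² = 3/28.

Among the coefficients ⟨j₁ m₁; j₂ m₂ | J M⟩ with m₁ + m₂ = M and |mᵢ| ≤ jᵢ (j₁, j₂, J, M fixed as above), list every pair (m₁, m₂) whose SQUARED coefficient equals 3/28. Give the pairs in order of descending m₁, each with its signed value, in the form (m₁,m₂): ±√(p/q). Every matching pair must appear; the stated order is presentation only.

Admissible pairs with m₁+m₂ = M = 5/2: (1,3/2), (2,1/2), (3,-1/2)
  (m₁,m₂)=(3,-1/2): CG² = 15/28, CG = +√(15/28)
  (m₁,m₂)=(2,1/2): CG² = 5/14, CG = −√(5/14)
  (m₁,m₂)=(1,3/2): CG² = 3/28, CG = +√(3/28)   ← matches the target
Pairs with CG² = 3/28: (1,3/2): +√(3/28)

(1,3/2): +√(3/28)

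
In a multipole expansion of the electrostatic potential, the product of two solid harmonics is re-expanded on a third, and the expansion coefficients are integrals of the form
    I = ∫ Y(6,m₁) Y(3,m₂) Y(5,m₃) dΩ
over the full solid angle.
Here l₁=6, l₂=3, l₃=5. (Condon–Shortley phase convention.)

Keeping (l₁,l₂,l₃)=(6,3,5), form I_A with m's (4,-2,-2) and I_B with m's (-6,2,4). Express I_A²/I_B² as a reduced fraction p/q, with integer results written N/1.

l's match ⇒ only the (l;m) 3-j factors differ between A and B.
A: triangle coeff Δ(6,3,5) = 1/675675; Σ_t [0,1]: t=0:+1/34560 t=1:−1/60480 = 1/80640; (3j)²=6/1001 [(6 3 5; 4 -2 -2)], sign=-1
B: triangle coeff Δ(6,3,5) = 1/675675; Σ_t [4,4]: t=4:+1/967680 = 1/967680; (3j)²=3/91 [(6 3 5; -6 2 4)], sign=-1
I_A²/I_B² = (6/1001)/(3/91) = 2/11

2/11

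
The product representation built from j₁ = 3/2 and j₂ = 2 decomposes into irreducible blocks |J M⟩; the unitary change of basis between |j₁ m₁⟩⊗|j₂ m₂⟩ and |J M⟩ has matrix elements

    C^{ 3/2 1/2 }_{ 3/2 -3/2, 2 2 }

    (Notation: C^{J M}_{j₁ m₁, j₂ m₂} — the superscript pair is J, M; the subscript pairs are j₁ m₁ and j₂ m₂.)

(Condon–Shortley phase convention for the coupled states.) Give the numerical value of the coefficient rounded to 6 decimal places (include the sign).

√[4·2!1!2!/6! · 0!3!4!0!2!1!] = √(32/5)
  +(−1)^2/∏(2,0,1,2,0,0)! = 1/4  (running 1/4)
⟨..|..⟩ = √(32/5)·(1/4) = +0.632456

+0.632456  (= +√(2/5))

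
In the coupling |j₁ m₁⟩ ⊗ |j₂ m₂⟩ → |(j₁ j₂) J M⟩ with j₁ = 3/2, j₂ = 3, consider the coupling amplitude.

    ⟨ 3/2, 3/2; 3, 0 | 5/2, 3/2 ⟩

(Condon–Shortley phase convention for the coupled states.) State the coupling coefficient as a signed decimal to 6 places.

triangle: 2!·1!·4!/8! = 48/40320
(j±m)!: 3!·0!·3!·3!·4!·1! = 5184
prefactor² = (2J+1)·Δ·N² = 1296/35
  k=0: +1/(0!·2!·0!·3!·1!·1!) = 1/12
Σ = 1/12  ⇒  CG² = 1296/35·(1/12)² = 9/35
CG = +√(9/35) = +0.507093

+√(9/35) = +0.507093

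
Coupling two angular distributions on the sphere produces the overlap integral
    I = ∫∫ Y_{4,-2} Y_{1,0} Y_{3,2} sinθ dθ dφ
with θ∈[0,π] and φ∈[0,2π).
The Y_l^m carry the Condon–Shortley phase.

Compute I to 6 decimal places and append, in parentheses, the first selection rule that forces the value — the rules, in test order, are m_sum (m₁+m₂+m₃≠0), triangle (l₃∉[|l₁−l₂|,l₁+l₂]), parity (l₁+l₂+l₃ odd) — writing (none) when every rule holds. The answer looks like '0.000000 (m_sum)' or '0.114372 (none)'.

0.213244 (none)

Rules hold: Σm=0, L=8 even, 3≤3≤5.
N = 9·3·7 = 189
Δ = 2!·6!·0!/9! = 1/252
Racah Σ t=1..1: t=1:−1/36 = -1/36
⇒ 3j(4 1 3; 0 0 0)² = 4/63, sgn +1
Racah Σ t=1..1: t=1:−1/120 = -1/120
⇒ 3j(4 1 3; -2 0 2)² = 1/21, sgn +1
4πI² = N·(3j₀)²·(3jₘ)² = 4/7
I = +1·√(0.571429/4π) = 0.21324362
No selection rule forces the value: the integral is nonzero (none).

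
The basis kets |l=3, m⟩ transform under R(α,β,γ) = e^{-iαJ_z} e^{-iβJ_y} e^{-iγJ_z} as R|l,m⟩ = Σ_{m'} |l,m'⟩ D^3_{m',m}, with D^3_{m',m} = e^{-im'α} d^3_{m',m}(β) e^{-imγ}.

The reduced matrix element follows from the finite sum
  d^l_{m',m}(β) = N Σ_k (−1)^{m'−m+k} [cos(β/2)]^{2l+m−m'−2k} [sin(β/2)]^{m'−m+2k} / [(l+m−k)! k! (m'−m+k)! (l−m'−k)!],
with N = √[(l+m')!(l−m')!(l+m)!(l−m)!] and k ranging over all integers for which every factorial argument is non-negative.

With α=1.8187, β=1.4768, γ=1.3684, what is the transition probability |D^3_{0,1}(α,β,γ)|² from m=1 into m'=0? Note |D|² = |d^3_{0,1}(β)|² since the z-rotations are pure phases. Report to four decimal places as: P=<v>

Split into d^3_{0,1}(β=1.4768) × two z-phases.
With c≡cos(β/2)=0.739546 and s≡sin(β/2)=0.673105, N=[6·6·24·2]^{1/2}=41.569219
The bounds max(0,m−m')=1 and min(l+m,l−m')=3 give 3 terms
  k=1: (−1)^0·41.5692/(12)·0.7395^5·0.6731^1 = +0.515823
  k=2: (−1)^1·41.5692/(4)·0.7395^3·0.6731^3 = -1.281911
  k=3: (−1)^2·41.5692/(12)·0.7395^1·0.6731^5 = +0.353974
d^3_{0,1}(1.4768) = +0.515823 -1.281911 +0.353974 = -0.412113
|D^3_{0,1}|² = |d^3_{0,1}(β)|² = (-0.412113)² = 0.169837 (the z-rotation phases have unit modulus)

P=0.1698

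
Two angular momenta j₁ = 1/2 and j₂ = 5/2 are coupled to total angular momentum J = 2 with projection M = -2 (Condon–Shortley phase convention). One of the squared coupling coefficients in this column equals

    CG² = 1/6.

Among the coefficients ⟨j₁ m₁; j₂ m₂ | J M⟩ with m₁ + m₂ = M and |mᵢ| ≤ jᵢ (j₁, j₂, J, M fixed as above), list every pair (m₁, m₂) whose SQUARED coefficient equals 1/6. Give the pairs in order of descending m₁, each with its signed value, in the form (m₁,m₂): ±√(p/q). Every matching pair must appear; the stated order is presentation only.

Admissible pairs with m₁+m₂ = M = -2: (-1/2,-3/2), (1/2,-5/2)
  (m₁,m₂)=(1/2,-5/2): CG² = 5/6, CG = +√(5/6)
  (m₁,m₂)=(-1/2,-3/2): CG² = 1/6, CG = −√(1/6)   ← matches the target
Pairs with CG² = 1/6: (-1/2,-3/2): −√(1/6)

(-1/2,-3/2): −√(1/6)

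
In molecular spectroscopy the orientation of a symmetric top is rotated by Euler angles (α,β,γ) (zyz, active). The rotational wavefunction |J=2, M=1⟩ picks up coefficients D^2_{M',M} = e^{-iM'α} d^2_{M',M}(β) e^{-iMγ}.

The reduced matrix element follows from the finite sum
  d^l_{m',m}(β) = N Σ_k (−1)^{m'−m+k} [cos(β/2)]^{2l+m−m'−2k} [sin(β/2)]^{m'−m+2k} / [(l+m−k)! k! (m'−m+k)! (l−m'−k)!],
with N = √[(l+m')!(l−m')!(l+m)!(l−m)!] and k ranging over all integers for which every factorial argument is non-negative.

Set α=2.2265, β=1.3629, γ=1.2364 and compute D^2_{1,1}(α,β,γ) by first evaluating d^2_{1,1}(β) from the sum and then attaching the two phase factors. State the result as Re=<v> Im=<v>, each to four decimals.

Re=0.3361 Im=-0.1119

Split into d^2_{1,1}(β=1.3629) × two z-phases.
Half-angle: c=0.776660, s=0.629920. N=√(6·1·6·1)=6.000000
k∈{0,1} keeps every argument non-negative
  k=0: (−1)^0·6.0000/(6)·0.7767^4·0.6299^0 = +0.363851
  k=1: (−1)^1·6.0000/(2)·0.7767^2·0.6299^2 = -0.718049
d^2_{1,1}(1.3629) = +0.363851 -0.718049 = -0.354197
Phases: e^{-i·(1)·2.2265}=-0.609717-0.792619i, e^{-i·(1)·1.2364}=+0.328199-0.944609i ⇒ D=+0.336071-0.111858i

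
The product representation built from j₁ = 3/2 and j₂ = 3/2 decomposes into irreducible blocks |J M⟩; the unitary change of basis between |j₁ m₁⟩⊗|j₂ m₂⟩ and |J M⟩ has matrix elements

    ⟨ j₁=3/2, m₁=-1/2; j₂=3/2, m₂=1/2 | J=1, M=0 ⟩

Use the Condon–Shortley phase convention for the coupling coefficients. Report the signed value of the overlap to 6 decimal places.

−√(1/20) ≈ -0.223607

triangle: 2!×1!×1!/5! = 2/120
(j±m)!: 1!×2!×2!×1!×1!×1! = 4
prefactor² = (2J+1)×Δ×N² = 1/5
  k=1: −1/(1!×1!×1!×1!×0!×0!) = -1
  k=2: +1/(2!×0!×0!×0!×1!×1!) = 1/2
Σ = -1/2  ⇒  CG² = 1/5×(-1/2)² = 1/20
CG = −√(1/20) = -0.223607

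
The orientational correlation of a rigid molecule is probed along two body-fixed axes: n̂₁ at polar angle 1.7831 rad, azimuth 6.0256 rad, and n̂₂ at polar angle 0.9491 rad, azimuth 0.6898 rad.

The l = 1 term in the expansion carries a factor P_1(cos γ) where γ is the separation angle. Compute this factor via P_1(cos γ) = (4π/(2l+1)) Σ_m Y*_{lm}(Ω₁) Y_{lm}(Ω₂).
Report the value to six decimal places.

0.341195

Term-by-term m-sum for l=1 (normalisation 4π/3 = 4.188790):
  term(m=-1) = 0.05538 - 0.07701j   from Y*(Ω₁)=0.32659 - 0.08604j, Y(Ω₂)=0.21664 - 0.17873j
  term(m=+0) = -0.02930 + 0.00000j   from Y*(Ω₁)=-0.10295 + 0.00000j, Y(Ω₂)=0.28457 + 0.00000j
  term(m=+1) = 0.05538 + 0.07701j   from Y*(Ω₁)=-0.32659 - 0.08604j, Y(Ω₂)=-0.21664 - 0.17873j
Total Σ_m = 0.08145 + 0.00000j. Multiply by 4.188790: 0.34120 + 0.00000j. P_1(cos γ) = 0.341195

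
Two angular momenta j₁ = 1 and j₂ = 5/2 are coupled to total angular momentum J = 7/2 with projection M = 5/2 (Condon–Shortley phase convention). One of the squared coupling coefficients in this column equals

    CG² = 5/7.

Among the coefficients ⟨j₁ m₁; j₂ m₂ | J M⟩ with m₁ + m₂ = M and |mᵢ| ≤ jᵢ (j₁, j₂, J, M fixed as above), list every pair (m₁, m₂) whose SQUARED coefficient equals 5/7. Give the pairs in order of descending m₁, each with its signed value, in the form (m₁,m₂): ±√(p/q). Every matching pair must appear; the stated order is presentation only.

(1,3/2): +√(5/7)

Admissible pairs with m₁+m₂ = M = 5/2: (0,5/2), (1,3/2)
  (m₁,m₂)=(1,3/2): CG² = 5/7, CG = +√(5/7)   ← matches the target
  (m₁,m₂)=(0,5/2): CG² = 2/7, CG = +√(2/7)
Pairs with CG² = 5/7: (1,3/2): +√(5/7)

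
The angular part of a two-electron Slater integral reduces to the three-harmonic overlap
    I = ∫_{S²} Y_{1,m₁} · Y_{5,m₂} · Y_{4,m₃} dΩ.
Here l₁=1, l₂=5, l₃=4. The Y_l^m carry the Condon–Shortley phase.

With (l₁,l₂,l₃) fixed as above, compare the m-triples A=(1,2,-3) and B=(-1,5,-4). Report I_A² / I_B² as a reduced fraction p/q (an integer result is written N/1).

l's match ⇒ only the (l;m) 3-j factors differ between A and B.
A: triangle coeff Δ(1,5,4) = 1/495; Σ_t [0,0]: t=0:+1/10080 = 1/10080; (3j)²=1/165 [(1 5 4; 1 2 -3)], sign=-1
B: triangle coeff Δ(1,5,4) = 1/495; Σ_t [2,2]: t=2:+1/80640 = 1/80640; (3j)²=1/11 [(1 5 4; -1 5 -4)], sign=+1
I_A²/I_B² = (1/165)/(1/11) = 1/15

1/15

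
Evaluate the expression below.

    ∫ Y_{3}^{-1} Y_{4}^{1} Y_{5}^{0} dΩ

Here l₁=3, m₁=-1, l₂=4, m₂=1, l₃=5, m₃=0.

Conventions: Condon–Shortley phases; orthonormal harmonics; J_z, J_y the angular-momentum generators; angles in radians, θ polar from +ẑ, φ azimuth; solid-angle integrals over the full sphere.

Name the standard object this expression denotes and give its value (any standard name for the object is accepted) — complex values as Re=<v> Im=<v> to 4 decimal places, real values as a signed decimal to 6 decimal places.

Gaunt coefficient, -0.009577

This is a Gaunt coefficient — the integral of a triple product of spherical harmonics over the sphere.
m-sum 0 ✓  L=12 even ✓  1≤5≤7 ✓
Π(2lᵢ+1) = 7×9×11 = 693
triangle coeff Δ(3,4,5) = 1/180180
Σ_t [0,2]: t=0:+1/576 t=1:−1/144 t=2:+1/576 = -1/288
(3j)²=20/1001 [(3 4 5; 0 0 0)], sign=+1
Σ_t [0,2]: t=0:+1/5760 t=1:−1/288 t=2:+1/288 = 1/5760
(3j)²=1/12012 [(3 4 5; -1 1 0)], sign=-1
⇒ 4πI² = 15/13013
I = (-1)√(15/13013/(4π)) = -0.00957750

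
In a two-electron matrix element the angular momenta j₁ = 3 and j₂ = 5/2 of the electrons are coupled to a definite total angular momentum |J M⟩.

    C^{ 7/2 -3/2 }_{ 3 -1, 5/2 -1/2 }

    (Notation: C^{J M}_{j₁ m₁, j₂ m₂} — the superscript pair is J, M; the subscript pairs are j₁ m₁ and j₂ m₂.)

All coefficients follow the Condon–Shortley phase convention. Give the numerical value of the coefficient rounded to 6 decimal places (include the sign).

√[8·2!4!3!/10! · 2!4!2!3!2!5!] = √(3072/35)
  +(−1)^0/∏(0,2,4,2,0,1)! = 1/96  (running 1/96)
  +(−1)^1/∏(1,1,3,1,1,2)! = -1/12  (running -7/96)
  +(−1)^2/∏(2,0,2,0,2,3)! = 1/48  (running -5/96)
⟨..|..⟩ = √(3072/35)·(-5/96) = -0.487950

−√(5/21) = -0.487950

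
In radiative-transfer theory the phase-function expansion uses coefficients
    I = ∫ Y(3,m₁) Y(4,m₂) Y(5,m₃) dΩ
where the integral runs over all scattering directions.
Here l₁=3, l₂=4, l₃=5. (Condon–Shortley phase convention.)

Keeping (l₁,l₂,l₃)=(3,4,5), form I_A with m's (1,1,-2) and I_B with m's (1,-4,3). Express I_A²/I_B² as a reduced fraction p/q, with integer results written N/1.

16/21

Shared (l₁,l₂,l₃)=(3,4,5): N and (l;000)² cancel in I_A²/I_B².
A: Δ = 2!·4!·6!/13! = 1/180180; Racah Σ t=0..2: t=0:+1/960 t=1:−1/288 t=2:+1/1728 = -1/540; ⇒ 3j(3 4 5; 1 1 -2)² = 128/6435, sgn +1
B: Δ = 2!·4!·6!/13! = 1/180180; Racah Σ t=0..0: t=0:+1/5760 = 1/5760; ⇒ 3j(3 4 5; 1 -4 3)² = 56/2145, sgn +1
I_A²/I_B² = (128/6435)/(56/2145) = 16/21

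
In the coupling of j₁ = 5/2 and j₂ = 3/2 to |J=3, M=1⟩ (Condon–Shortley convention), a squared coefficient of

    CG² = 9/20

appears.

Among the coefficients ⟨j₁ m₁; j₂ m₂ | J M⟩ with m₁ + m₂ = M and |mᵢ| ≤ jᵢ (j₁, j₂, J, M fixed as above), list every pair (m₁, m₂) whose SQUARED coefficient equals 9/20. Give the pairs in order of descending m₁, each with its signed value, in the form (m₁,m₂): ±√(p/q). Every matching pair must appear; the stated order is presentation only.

(-1/2,3/2): −√(9/20)

Admissible pairs with m₁+m₂ = M = 1: (-1/2,3/2), (1/2,1/2), (3/2,-1/2), (5/2,-3/2)
  (m₁,m₂)=(5/2,-3/2): CG² = 1/8, CG = +√(1/8)
  (m₁,m₂)=(3/2,-1/2): CG² = 49/120, CG = +√(49/120)
  (m₁,m₂)=(1/2,1/2): CG² = 1/60, CG = −√(1/60)
  (m₁,m₂)=(-1/2,3/2): CG² = 9/20, CG = −√(9/20)   ← matches the target
Pairs with CG² = 9/20: (-1/2,3/2): −√(9/20)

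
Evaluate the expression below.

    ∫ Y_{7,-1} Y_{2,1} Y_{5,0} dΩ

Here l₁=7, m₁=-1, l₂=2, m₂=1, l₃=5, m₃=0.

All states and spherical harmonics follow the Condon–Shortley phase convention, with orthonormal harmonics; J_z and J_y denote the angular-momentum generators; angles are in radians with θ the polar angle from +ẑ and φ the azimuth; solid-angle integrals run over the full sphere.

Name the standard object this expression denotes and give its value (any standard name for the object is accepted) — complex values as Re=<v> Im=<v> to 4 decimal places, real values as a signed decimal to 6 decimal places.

This is a Gaunt coefficient — the integral of a triple product of spherical harmonics over the sphere.
Checks pass: Σm=0; 14 even; l₃=5∈[5,9].
(2·7+1)(2·2+1)(2·5+1) = 825
Δ: 4! 10! 0! / 15! → 1/15015
sum: t=2:+1/57600 = 1/57600
3j²(7 2 5; 0 0 0) = Δ·Π!·Σ² = 21/715  (sign -1)
sum: t=3:−1/86400 = -1/86400
3j²(7 2 5; -1 1 0) = Δ·Π!·Σ² = 16/715  (sign +1)
combine: 4πI² = 825·21/715·16/715 = 1008/1859
take √, sign -1: I = -0.20772350

Gaunt coefficient, -0.207724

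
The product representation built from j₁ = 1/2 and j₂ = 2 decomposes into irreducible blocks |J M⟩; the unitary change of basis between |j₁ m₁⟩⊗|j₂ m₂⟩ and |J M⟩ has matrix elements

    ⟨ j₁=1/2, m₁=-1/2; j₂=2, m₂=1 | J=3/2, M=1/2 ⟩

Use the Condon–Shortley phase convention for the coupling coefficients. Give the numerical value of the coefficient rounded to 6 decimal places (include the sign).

−√(3/5) ≈ -0.774597

j₁+j₂−J=1  J+j₁−j₂=0  J−j₁+j₂=3  j₁+j₂+J+1=5
(j₁±m₁, j₂±m₂, J±M) = (0,1,3,1,2,1)
P² = 12/5
sum k=1..1:
  [1] −1/2 = -1/2
S = -1/2
C² = P²·S² = 3/5 ; C = -0.774597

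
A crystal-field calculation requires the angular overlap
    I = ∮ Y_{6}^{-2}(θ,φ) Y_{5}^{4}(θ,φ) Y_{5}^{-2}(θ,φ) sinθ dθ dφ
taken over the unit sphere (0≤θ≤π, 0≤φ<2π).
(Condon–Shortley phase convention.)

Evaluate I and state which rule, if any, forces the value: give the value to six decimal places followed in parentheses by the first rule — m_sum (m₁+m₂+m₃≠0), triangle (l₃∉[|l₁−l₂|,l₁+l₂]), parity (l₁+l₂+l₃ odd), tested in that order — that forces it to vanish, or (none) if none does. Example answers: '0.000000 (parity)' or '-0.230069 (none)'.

m-sum 0 ✓  L=16 even ✓  1≤5≤11 ✓
Π(2lᵢ+1) = 13×11×11 = 1573
triangle coeff Δ(6,5,5) = 1/28588560
Σ_t [1,5]: t=1:−1/345600 t=2:+1/13824 t=3:−1/5184 t=4:+1/13824 t=5:−1/345600 = -7/129600
(3j)²=80/7293 [(6 5 5; 0 0 0)], sign=+1
Σ_t [5,6]: t=5:−1/103680 t=6:+1/207360 = -1/207360
(3j)²=21/2431 [(6 5 5; -2 4 -2)], sign=+1
⇒ 4πI² = 560/3757
I = (+1)√(560/3757/(4π)) = 0.10891018
No selection rule forces the value: the integral is nonzero (none).

0.108910 (none)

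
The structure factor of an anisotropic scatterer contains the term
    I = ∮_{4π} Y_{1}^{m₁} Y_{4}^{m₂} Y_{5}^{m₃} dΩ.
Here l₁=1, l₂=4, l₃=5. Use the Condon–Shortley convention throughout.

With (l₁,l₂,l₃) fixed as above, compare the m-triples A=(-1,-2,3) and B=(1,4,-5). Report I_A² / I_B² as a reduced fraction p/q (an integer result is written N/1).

28/45

Shared (l₁,l₂,l₃)=(1,4,5): N and (l;000)² cancel in I_A²/I_B².
A: Δ = 0!·2!·8!/11! = 1/495; Racah Σ t=0..0: t=0:+1/2880 = 1/2880; ⇒ 3j(1 4 5; -1 -2 3)² = 28/495, sgn +1
B: Δ = 0!·2!·8!/11! = 1/495; Racah Σ t=0..0: t=0:+1/80640 = 1/80640; ⇒ 3j(1 4 5; 1 4 -5)² = 1/11, sgn +1
I_A²/I_B² = (28/495)/(1/11) = 28/45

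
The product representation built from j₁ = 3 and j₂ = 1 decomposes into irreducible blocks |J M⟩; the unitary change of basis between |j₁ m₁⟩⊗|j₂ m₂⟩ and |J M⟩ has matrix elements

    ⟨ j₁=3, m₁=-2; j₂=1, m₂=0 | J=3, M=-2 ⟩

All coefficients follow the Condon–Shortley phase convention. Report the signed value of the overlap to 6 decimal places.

√[7·1!5!1!/8! · 1!5!1!1!1!5!] = √(300)
  +(−1)^0/∏(0,1,5,1,0,0)! = 1/120  (running 1/120)
  +(−1)^1/∏(1,0,4,0,1,1)! = -1/24  (running -1/30)
⟨..|..⟩ = √(300)·(-1/30) = -0.577350

−√(1/3) ≈ -0.577350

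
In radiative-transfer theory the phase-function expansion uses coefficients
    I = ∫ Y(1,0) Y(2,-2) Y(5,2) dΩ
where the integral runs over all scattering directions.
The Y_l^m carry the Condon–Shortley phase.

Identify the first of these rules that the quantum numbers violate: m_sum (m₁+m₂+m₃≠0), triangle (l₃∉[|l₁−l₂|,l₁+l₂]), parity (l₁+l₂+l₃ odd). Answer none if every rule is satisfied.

Σmᵢ = 0  ✓
l₃∈[|l₁−l₂|,l₁+l₂]=[1,3] required, l₃=5 fails  ✗
Σlᵢ = 8 ⇒ even

triangle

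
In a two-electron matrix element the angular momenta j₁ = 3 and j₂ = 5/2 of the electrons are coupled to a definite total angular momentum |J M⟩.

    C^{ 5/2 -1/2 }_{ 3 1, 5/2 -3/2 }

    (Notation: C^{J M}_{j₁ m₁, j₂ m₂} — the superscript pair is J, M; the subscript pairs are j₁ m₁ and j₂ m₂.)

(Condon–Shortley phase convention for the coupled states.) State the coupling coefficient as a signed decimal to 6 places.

√[6·3!3!2!/9! · 4!2!1!4!2!3!] = √(576/35)
  +(−1)^0/∏(0,3,2,1,1,1)! = 1/12  (running 1/12)
  +(−1)^1/∏(1,2,1,0,2,2)! = -1/8  (running -1/24)
⟨..|..⟩ = √(576/35)·(-1/24) = -0.169031

-0.169031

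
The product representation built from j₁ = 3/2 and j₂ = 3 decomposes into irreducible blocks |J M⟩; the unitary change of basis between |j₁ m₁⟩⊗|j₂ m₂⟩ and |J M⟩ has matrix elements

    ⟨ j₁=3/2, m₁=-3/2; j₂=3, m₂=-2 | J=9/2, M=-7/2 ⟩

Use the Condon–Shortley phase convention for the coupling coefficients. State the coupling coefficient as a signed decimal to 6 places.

+0.816497

√[10·0!3!6!/10! · 0!3!1!5!1!8!] = √(345600)
  +(−1)^0/∏(0,0,3,1,0,5)! = 1/720  (running 1/720)
⟨..|..⟩ = √(345600)·(1/720) = +0.816497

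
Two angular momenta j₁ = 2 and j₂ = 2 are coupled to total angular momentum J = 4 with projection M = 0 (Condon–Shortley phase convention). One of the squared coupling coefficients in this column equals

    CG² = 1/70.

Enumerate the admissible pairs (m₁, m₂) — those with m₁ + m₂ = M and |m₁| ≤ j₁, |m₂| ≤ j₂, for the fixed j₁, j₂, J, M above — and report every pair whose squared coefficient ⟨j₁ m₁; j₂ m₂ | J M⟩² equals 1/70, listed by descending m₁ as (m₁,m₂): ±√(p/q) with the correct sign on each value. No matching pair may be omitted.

Admissible pairs with m₁+m₂ = M = 0: (-2,2), (-1,1), (0,0), (1,-1), (2,-2)
  (m₁,m₂)=(2,-2): CG² = 1/70, CG = +√(1/70)   ← matches the target
  (m₁,m₂)=(1,-1): CG² = 8/35, CG = +√(8/35)
  (m₁,m₂)=(0,0): CG² = 18/35, CG = +√(18/35)
  (m₁,m₂)=(-1,1): CG² = 8/35, CG = +√(8/35)
  (m₁,m₂)=(-2,2): CG² = 1/70, CG = +√(1/70)   ← matches the target
Pairs with CG² = 1/70: (2,-2): +√(1/70); (-2,2): +√(1/70)

(2,-2): +√(1/70); (-2,2): +√(1/70)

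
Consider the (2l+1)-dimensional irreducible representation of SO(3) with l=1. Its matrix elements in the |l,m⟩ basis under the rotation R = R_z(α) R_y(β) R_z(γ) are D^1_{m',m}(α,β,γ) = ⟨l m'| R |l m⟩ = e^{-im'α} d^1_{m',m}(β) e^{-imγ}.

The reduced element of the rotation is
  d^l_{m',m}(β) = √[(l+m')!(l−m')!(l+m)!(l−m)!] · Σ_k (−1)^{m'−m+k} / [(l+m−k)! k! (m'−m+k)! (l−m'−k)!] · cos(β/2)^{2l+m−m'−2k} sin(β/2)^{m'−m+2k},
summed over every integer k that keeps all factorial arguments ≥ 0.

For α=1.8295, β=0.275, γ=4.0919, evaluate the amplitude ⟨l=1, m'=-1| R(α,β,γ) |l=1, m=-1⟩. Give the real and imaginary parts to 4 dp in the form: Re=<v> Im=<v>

First d^1_{-1,-1}(β=0.2750), then the phase factors e^{-i(-1)α} and e^{-i(-1)γ}:
Half-angle: c=0.990562, s=0.137067. N=√(1·2·1·2)=2.000000
Admissible k: 0..0 (factorial args all ≥0)
  k=0: (−1)^0·2.0000/(2)·0.9906^2·0.1371^0 = +0.981213
d^1_{-1,-1}(0.2750) = +0.981213
D = (-0.255828+0.966722i)·(+0.981213)·(-0.581433-0.813594i) = +0.917695-0.347295i

Re=0.9177 Im=-0.3473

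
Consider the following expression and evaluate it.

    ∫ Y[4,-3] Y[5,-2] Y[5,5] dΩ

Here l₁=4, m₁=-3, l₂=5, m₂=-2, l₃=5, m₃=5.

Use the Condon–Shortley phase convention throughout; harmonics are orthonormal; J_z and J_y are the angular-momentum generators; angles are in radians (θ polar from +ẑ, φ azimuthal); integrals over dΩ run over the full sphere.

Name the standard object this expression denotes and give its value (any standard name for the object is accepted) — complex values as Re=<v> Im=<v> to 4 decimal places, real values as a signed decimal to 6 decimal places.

This is a Gaunt coefficient — the integral of a triple product of spherical harmonics over the sphere.
m-sum 0 ✓  L=14 even ✓  1≤5≤9 ✓
Π(2lᵢ+1) = 9×11×11 = 1089
triangle coeff Δ(4,5,5) = 1/3153150
Σ_t [0,4]: t=0:+1/69120 t=1:−1/1728 t=2:+1/576 t=3:−1/1728 t=4:+1/69120 = 7/11520
(3j)²=2/143 [(4 5 5; 0 0 0)], sign=-1
Σ_t [3,3]: t=3:−1/103680 = -1/103680
(3j)²=7/429 [(4 5 5; -3 -2 5)], sign=-1
⇒ 4πI² = 42/169
I = (+1)√(42/169/(4π)) = 0.14062948

Gaunt coefficient, +0.140629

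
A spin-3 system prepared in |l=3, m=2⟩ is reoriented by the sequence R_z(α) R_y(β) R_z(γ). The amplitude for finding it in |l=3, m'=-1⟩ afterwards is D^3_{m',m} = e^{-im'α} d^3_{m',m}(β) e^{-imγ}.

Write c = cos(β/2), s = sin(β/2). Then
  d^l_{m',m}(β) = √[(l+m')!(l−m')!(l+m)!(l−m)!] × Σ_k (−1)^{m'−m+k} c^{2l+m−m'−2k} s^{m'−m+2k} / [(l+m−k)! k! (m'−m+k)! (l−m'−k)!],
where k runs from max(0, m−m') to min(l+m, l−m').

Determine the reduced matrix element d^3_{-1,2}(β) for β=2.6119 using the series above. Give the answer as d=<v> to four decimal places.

d^3_{-1,2}(β=2.6119) via the finite sum:
c=cos(2.611900/2)=0.261761, s=sin(2.611900/2)=0.965133; N=√[2·24·120·1]=75.894664
k: max(0,(2)−(-1))=3 … min(3+(2),3−(-1))=4
  k=3: (−1)^0·75.8947/(12)·0.2618^3·0.9651^3 = +0.101978
  k=4: (−1)^1·75.8947/(24)·0.2618^1·0.9651^5 = -0.693171
d^3_{-1,2}(2.6119) = +0.101978 -0.693171 = -0.591193

d=-0.5912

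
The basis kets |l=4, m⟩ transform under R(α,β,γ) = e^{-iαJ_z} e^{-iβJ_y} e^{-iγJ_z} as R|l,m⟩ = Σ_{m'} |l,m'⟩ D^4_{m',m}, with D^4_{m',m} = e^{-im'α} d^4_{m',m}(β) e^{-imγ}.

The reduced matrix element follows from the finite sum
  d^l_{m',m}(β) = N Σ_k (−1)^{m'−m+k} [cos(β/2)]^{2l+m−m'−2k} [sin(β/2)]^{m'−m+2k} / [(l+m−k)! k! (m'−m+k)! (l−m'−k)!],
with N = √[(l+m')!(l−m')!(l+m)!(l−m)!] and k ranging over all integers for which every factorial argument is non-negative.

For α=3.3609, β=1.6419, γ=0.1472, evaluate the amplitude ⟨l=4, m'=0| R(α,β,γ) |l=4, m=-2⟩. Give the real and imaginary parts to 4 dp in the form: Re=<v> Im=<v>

D^4_{0,-2}(3.3609,1.6419,0.1472) = e^{-i·0·3.3609}·d^4_{0,-2}(1.6419)·e^{-i·-2·0.1472}. Compute d first:
With c≡cos(β/2)=0.681526 and s≡sin(β/2)=0.731794, N=[24·24·2·720]^{1/2}=910.735966
Admissible k: 0..2 (factorial args all ≥0)
  k=0: (−1)^2·910.7360/(96)·0.6815^6·0.7318^2 = +0.509090
  k=1: (−1)^3·910.7360/(36)·0.6815^4·0.7318^4 = -1.565218
  k=2: (−1)^4·910.7360/(96)·0.6815^2·0.7318^6 = +0.676734
d^4_{0,-2}(1.6419) = +0.509090 -1.565218 +0.676734 = -0.379394
D = (+1.000000+0.000000i)·(-0.379394)·(+0.956976+0.290166i) = -0.363072-0.110087i

Re=-0.3631 Im=-0.1101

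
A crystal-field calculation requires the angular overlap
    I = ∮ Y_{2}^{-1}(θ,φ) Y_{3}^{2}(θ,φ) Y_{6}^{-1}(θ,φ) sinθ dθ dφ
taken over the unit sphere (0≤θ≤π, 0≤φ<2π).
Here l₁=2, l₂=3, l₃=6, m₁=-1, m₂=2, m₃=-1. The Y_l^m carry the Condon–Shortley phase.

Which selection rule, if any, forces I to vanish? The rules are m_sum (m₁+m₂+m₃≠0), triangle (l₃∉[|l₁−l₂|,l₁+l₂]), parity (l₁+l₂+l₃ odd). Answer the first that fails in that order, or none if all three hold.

triangle

azimuthal sum: -1 + 2 − 1 = 0  ✓
l₃ must lie in [1,5]; have l₃=6  ✗
L = 2 + 3 + 6 = 11 (odd)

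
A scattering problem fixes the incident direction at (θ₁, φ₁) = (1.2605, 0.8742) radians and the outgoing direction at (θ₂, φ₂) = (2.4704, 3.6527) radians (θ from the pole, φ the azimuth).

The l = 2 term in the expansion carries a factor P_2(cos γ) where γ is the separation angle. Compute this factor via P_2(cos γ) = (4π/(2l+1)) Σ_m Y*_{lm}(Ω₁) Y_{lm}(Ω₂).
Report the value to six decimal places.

0.442595

Term-by-term m-sum for l=2 (normalisation 4π/5 = 2.513274):
  [-2]  conj(Y_{2,-2})(Ω₁) = (-0.061881, 0.344751) ; Y_{2,-2}(Ω₂) = (0.077911, -0.127482) ; Δ = (0.039128, 0.034749)
  [-1]  conj(Y_{2,-1})(Ω₁) = (0.144122, 0.172294) ; Y_{2,-1}(Ω₂) = (0.328159, -0.184036) ; Δ = (0.079003, 0.030016)
  [+0]  conj(Y_{2,0})(Ω₁) = (-0.227177, -0.000000) ; Y_{2,0}(Ω₂) = (0.264817, 0.000000) ; Δ = (-0.060160, -0.000000)
  [+1]  conj(Y_{2,1})(Ω₁) = (-0.144122, 0.172294) ; Y_{2,1}(Ω₂) = (-0.328159, -0.184036) ; Δ = (0.079003, -0.030016)
  [+2]  conj(Y_{2,2})(Ω₁) = (-0.061881, -0.344751) ; Y_{2,2}(Ω₂) = (0.077911, 0.127482) ; Δ = (0.039128, -0.034749)
Σ over m = (0.176103, -0.000000); ×(4π/5) → (0.442595, -0.000000). Real part: 0.442595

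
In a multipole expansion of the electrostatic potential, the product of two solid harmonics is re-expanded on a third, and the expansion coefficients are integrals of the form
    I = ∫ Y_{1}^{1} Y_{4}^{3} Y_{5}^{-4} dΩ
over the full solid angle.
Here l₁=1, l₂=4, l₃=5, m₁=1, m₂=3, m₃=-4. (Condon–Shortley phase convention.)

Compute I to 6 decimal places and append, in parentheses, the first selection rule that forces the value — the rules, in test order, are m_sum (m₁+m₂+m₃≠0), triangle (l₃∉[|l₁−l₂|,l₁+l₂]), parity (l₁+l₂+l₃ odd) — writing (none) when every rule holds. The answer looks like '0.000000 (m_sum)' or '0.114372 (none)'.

0.294638 (none)

Checks pass: Σm=0; 10 even; l₃=5∈[3,5].
(2·1+1)(2·4+1)(2·5+1) = 297
Δ: 0! 2! 8! / 11! → 1/495
sum: t=0:+1/576 = 1/576
3j²(1 4 5; 0 0 0) = Δ·Π!·Σ² = 5/99  (sign -1)
sum: t=0:+1/10080 = 1/10080
3j²(1 4 5; 1 3 -4) = Δ·Π!·Σ² = 4/55  (sign -1)
combine: 4πI² = 297·5/99·4/55 = 12/11
take √, sign +1: I = 0.29463840
No selection rule forces the value: the integral is nonzero (none).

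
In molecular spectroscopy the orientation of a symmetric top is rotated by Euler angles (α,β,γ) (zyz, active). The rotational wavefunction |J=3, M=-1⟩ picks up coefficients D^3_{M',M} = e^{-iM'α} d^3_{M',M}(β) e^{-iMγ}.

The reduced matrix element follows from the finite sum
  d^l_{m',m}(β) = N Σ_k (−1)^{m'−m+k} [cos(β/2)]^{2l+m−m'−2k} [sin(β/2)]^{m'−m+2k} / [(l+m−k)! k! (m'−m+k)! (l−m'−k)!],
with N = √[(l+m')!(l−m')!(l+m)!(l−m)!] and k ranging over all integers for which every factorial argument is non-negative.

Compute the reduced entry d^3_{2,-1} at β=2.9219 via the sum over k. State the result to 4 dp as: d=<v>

d^3_{2,-1}(β=2.9219) via the finite sum:
Half-angle: c=0.109626, s=0.993973. N=√(120·1·2·24)=75.894664
Admissible k: 0..1 (factorial args all ≥0)
  k=0: (−1)^3·75.8947/(12)·0.1096^3·0.9940^3 = -0.008183
  k=1: (−1)^4·75.8947/(24)·0.1096^1·0.9940^5 = +0.336345
d^3_{2,-1}(2.9219) = -0.008183 +0.336345 = +0.328162

d=0.3282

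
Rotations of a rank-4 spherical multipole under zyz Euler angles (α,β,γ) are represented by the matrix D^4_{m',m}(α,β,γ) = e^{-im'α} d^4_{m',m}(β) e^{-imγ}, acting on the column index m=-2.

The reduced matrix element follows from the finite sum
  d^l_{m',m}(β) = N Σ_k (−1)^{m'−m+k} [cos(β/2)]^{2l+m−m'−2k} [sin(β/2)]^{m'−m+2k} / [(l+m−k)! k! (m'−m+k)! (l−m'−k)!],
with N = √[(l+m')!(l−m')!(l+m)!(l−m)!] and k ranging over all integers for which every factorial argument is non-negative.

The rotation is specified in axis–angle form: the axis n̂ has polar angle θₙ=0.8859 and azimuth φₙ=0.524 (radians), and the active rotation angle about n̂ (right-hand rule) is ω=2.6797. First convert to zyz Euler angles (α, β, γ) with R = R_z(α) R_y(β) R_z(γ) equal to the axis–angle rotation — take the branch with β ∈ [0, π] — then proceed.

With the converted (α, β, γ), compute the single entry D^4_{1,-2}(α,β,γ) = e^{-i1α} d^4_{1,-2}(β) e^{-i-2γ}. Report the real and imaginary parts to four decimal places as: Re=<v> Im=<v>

Axis–angle → zyz. n̂ = (sinθₙcosφₙ, sinθₙsinφₙ, cosθₙ) = (+0.670568, +0.387511, +0.632593), ω = 2.6797.
R = I cosω + sinω [n̂]ₓ + (1−cosω) n̂n̂ᵀ gives
  R = [-0.043008, +0.210565, +0.976633; +0.774386, -0.610616, +0.165752; +0.631250, +0.763420, -0.136797]
β = atan2(√(R₁₃²+R₂₃²), R₃₃) = 1.708024; α = atan2(R₂₃, R₁₃) mod 2π = 0.168116; γ = atan2(R₃₂, −R₃₁) mod 2π = 2.261708
First d^4_{1,-2}(β=1.7080), then the phase factors e^{-i(1)α} and e^{-i(-2)γ}:
Half-angle: c=0.656964, s=0.753922. N=√(120·6·2·720)=1018.233765
k: max(0,(-2)−(1))=0 … min(4+(-2),4−(1))=2
  k=0: (−1)^3·1018.2338/(72)·0.6570^5·0.7539^3 = -0.741654
  k=1: (−1)^4·1018.2338/(48)·0.6570^3·0.7539^5 = +1.465086
  k=2: (−1)^5·1018.2338/(240)·0.6570^1·0.7539^7 = -0.385890
d^4_{1,-2}(1.7080) = -0.741654 +1.465086 -0.385890 = +0.337542
Phases: e^{-i·(1)·0.1681}=+0.985902-0.167325i, e^{-i·(-2)·2.2617}=-0.187849-0.982198i ⇒ D=-0.117987-0.316249i

Re=-0.1180 Im=-0.3162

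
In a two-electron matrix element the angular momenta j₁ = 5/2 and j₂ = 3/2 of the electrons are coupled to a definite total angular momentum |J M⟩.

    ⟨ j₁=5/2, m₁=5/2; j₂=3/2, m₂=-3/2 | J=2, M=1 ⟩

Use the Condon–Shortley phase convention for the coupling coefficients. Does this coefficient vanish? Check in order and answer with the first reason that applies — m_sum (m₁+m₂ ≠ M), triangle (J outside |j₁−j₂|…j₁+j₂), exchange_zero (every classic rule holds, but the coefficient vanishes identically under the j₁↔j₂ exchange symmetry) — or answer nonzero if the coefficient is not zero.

m-sum: m₁+m₂ = 5/2+(-3/2) = 1, M = 1  ✓
triangle: |j₁−j₂| = 1 ≤ J = 2 ≤ j₁+j₂ = 4  ✓
exchange: j₁≠j₂ or m₁≠m₂ — the exchange symmetry imposes no constraint here
value check: CG = +√(5/14) = +0.597614 ≠ 0

nonzero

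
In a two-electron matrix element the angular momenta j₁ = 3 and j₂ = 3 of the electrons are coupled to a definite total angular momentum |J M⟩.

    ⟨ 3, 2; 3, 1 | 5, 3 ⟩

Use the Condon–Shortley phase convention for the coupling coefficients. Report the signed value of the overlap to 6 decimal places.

triangle: 1!*5!*5!/12! = 14400/479001600
(j±m)!: 5!*1!*4!*2!*8!*2! = 464486400
prefactor² = (2J+1)*Δ*N² = 153600
  k=0: +1/(0!*1!*1!*4!*4!*1!) = 1/576
  k=1: −1/(1!*0!*0!*3!*5!*2!) = -1/1440
Σ = 1/960  ⇒  CG² = 153600*(1/960)² = 1/6
CG = +√(1/6) = +0.408248

+√(1/6) = +0.408248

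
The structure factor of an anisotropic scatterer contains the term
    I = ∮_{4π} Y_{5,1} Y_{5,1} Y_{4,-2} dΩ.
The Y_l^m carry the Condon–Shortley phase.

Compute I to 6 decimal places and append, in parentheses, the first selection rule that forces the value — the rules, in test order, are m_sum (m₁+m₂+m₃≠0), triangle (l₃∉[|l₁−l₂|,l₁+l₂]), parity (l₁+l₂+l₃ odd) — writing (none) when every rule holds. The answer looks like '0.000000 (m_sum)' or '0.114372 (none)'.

m-sum 0 ✓  L=14 even ✓  0≤4≤10 ✓
Π(2lᵢ+1) = 11×11×9 = 1089
triangle coeff Δ(5,5,4) = 1/3153150
Σ_t [1,5]: t=1:−1/69120 t=2:+1/1728 t=3:−1/576 t=4:+1/1728 t=5:−1/69120 = -7/11520
(3j)²=2/143 [(5 5 4; 0 0 0)], sign=-1
Σ_t [2,4]: t=2:+1/4608 t=3:−1/1296 t=4:+1/4608 = -7/20736
(3j)²=20/1287 [(5 5 4; 1 1 -2)], sign=-1
⇒ 4πI² = 40/169
I = (+1)√(40/169/(4π)) = 0.13724032
No selection rule forces the value: the integral is nonzero (none).

0.137240 (none)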